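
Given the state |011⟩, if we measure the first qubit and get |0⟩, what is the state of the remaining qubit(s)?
|11⟩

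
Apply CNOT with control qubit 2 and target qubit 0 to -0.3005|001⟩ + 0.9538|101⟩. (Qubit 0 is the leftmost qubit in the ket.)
0.9538|001⟩ - 0.3005|101⟩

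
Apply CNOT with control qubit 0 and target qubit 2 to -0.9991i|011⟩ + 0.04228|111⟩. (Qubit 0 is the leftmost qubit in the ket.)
-0.9991i|011⟩ + 0.04228|110⟩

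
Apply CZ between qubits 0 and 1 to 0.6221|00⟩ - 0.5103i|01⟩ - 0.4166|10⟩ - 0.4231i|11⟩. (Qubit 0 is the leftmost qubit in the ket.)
0.6221|00⟩ - 0.5103i|01⟩ - 0.4166|10⟩ + 0.4231i|11⟩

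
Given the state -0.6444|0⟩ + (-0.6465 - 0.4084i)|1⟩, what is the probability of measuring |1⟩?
0.5848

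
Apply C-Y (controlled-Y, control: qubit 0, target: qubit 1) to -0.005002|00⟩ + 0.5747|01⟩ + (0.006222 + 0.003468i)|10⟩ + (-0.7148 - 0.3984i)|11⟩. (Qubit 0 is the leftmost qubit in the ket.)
-0.005002|00⟩ + 0.5747|01⟩ + (-0.3984 + 0.7148i)|10⟩ + (-0.003468 + 0.006222i)|11⟩

C-Y leaves the control-|0⟩ kets |00⟩, |01⟩ unchanged and applies Y to qubit 1 on the control-|1⟩ pair (|10⟩, |11⟩).
Y = [[0, -i], [i, 0]].
With a = amp(|10⟩) = (0.006222 + 0.003468i) and b = amp(|11⟩) = (-0.7148 - 0.3984i):
new amp(|10⟩) = (-i)·b = (-0.3984 + 0.7148i)
new amp(|11⟩) = (i)·a = (-0.003468 + 0.006222i)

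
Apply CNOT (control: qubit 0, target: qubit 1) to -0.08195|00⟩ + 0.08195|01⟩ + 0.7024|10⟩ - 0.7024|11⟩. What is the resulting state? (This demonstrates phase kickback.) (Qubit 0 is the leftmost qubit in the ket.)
-0.08195|00⟩ + 0.08195|01⟩ - 0.7024|10⟩ + 0.7024|11⟩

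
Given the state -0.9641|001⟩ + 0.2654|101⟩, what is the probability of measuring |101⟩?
0.07044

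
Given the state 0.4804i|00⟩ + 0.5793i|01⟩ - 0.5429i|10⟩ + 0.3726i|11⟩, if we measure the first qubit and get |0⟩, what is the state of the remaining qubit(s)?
0.6383i|0⟩ + 0.7698i|1⟩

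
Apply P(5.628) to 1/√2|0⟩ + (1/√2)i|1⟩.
1/√2|0⟩ + (0.4308 + 0.5607i)|1⟩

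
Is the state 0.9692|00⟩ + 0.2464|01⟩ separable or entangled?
Separable

Writing the state as a|00⟩ + b|01⟩ + c|10⟩ + d|11⟩, it is a product state iff ad − bc = 0.
Here (a, b, c, d) = (0.9692, 0.2464, 0, 0): ad − bc = (0.9692)(0) − (0.2464)(0) = 0, so the state is separable.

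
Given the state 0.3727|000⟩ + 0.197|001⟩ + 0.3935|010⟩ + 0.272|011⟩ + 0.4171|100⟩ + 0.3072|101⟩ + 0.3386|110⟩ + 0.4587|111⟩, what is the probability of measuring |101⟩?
0.09437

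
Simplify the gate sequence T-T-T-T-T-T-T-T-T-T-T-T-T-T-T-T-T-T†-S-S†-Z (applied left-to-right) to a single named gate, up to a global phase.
Z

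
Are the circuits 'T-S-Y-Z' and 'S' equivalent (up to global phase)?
No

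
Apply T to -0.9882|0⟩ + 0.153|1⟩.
-0.9882|0⟩ + (0.1082 + 0.1082i)|1⟩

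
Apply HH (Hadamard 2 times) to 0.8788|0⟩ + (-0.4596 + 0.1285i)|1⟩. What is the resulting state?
0.8788|0⟩ + (-0.4596 + 0.1285i)|1⟩

H² = I, so an even number of Hadamards cancels: H^2 = I and the state is unchanged.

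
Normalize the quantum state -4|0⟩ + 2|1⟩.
-0.8944|0⟩ + 1/√5|1⟩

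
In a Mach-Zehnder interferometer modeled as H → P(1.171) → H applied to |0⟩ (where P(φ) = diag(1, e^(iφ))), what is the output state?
(0.6946 + 0.4606i)|0⟩ + (0.3054 - 0.4606i)|1⟩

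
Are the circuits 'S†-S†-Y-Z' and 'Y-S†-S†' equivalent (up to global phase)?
No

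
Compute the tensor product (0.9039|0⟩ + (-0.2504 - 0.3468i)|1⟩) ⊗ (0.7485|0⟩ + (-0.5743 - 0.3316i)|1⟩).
0.6766|00⟩ + (-0.5191 - 0.2997i)|01⟩ + (-0.1874 - 0.2596i)|10⟩ + (0.02881 + 0.2822i)|11⟩

amp(|b₁b₂…⟩) = product of the factor amplitudes for bits b₁, b₂, …; only kets whose every factor amplitude is nonzero survive.
|00⟩: (0.9039)(0.7485) = 0.6766
|01⟩: (0.9039)(-0.5743 - 0.3316i) = (-0.5191 - 0.2997i)
|10⟩: (-0.2504 - 0.3468i)(0.7485) = (-0.1874 - 0.2596i)
|11⟩: (-0.2504 - 0.3468i)(-0.5743 - 0.3316i) = (0.02881 + 0.2822i)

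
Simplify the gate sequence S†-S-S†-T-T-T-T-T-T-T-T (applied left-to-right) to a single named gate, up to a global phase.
S†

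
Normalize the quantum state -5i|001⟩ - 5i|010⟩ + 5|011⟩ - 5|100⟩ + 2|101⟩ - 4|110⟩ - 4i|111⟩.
-0.4287i|001⟩ - 0.4287i|010⟩ + 0.4287|011⟩ - 0.4287|100⟩ + 0.1715|101⟩ - 0.343|110⟩ - 0.343i|111⟩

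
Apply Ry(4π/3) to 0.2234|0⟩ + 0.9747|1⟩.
-0.9558|0⟩ - 0.2939|1⟩

Ry(4π/3) = [[cos(θ/2), −sin(θ/2)], [sin(θ/2), cos(θ/2)]]; θ = 4π/3, cos(θ/2) ≈ -0.5, sin(θ/2) ≈ 0.866025.
With a = amp(|0⟩) = 0.2234 and b = amp(|1⟩) = 0.9747:
new amp(|0⟩) = (-0.5)·a + (-0.866025)·b = -0.9558
new amp(|1⟩) = (0.866025)·a + (-0.5)·b = -0.2939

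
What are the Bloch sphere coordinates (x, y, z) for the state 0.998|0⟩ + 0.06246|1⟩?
(0.1247, 0, 0.9921)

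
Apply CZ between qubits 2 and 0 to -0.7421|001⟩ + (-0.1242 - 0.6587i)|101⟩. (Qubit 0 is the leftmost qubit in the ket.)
-0.7421|001⟩ + (0.1242 + 0.6587i)|101⟩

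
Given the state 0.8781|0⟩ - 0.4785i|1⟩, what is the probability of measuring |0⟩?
0.7711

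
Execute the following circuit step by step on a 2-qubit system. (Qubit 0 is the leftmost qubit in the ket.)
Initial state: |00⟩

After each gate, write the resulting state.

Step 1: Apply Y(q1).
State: i|01⟩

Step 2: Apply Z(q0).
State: i|01⟩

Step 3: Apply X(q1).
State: i|00⟩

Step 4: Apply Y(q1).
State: -|01⟩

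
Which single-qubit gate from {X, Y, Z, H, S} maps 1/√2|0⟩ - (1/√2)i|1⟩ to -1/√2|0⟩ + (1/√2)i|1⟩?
Y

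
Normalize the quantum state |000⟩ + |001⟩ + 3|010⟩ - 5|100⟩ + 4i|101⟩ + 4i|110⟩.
0.1213|000⟩ + 0.1213|001⟩ + 0.3638|010⟩ - 0.6063|100⟩ + 0.4851i|101⟩ + 0.4851i|110⟩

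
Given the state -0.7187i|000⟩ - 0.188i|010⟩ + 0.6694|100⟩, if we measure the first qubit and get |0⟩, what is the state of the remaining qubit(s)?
-0.9674i|00⟩ - 0.2531i|10⟩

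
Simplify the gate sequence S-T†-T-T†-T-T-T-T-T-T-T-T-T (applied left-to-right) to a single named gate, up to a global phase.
S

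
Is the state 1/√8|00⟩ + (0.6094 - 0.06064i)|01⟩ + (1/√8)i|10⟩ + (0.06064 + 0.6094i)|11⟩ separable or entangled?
Separable

Writing the state as a|00⟩ + b|01⟩ + c|10⟩ + d|11⟩, it is a product state iff ad − bc = 0.
Here (a, b, c, d) = (1/√8, (0.6094 - 0.06064i), (1/√8)i, (0.06064 + 0.6094i)): ad − bc = (1/√8)(0.06064 + 0.6094i) − (0.6094 - 0.06064i)((1/√8)i) = 0, so the state is separable.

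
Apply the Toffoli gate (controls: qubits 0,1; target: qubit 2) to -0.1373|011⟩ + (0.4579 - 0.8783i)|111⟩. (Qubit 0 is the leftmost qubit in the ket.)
-0.1373|011⟩ + (0.4579 - 0.8783i)|110⟩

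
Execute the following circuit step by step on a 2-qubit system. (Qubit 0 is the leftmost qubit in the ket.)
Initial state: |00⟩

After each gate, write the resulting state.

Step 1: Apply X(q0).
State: |10⟩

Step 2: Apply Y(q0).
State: -i|00⟩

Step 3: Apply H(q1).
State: -(1/√2)i|00⟩ - (1/√2)i|01⟩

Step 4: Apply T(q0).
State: -(1/√2)i|00⟩ - (1/√2)i|01⟩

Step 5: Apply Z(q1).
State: -(1/√2)i|00⟩ + (1/√2)i|01⟩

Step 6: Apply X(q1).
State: (1/√2)i|00⟩ - (1/√2)i|01⟩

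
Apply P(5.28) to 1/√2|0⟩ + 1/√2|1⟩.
1/√2|0⟩ + (0.3802 - 0.5962i)|1⟩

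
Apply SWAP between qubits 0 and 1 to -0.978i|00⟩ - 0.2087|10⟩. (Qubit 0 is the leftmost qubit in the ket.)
-0.978i|00⟩ - 0.2087|01⟩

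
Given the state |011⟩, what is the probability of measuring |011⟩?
1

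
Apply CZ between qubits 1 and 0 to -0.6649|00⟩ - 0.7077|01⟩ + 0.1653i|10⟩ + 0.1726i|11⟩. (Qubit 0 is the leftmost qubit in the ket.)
-0.6649|00⟩ - 0.7077|01⟩ + 0.1653i|10⟩ - 0.1726i|11⟩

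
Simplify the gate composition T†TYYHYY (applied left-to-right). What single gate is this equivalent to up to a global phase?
H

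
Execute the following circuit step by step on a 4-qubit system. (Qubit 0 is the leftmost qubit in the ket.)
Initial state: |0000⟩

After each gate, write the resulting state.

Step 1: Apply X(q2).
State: |0010⟩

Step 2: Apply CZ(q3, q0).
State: |0010⟩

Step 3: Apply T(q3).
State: |0010⟩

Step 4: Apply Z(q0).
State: |0010⟩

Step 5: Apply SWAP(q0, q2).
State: |1000⟩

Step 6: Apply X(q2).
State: |1010⟩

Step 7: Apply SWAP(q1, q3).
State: |1010⟩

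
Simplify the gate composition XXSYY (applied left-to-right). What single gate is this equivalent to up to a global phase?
S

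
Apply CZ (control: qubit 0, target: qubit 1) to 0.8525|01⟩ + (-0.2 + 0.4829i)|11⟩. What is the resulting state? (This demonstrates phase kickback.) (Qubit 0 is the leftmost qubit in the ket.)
0.8525|01⟩ + (0.2 - 0.4829i)|11⟩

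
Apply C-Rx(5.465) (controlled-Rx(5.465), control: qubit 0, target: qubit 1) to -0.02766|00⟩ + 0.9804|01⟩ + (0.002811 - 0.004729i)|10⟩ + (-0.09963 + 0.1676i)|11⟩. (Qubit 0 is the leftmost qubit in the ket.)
-0.02766|00⟩ + 0.9804|01⟩ + (0.06409 + 0.04397i)|10⟩ + (0.08953 - 0.1549i)|11⟩

C-Rx(5.465) leaves the control-|0⟩ kets |00⟩, |01⟩ unchanged and applies Rx(5.465) to qubit 1 on the control-|1⟩ pair (|10⟩, |11⟩).
Rx(5.465) = [[cos(θ/2), −i·sin(θ/2)], [−i·sin(θ/2), cos(θ/2)]]; θ = 5.465, cos(θ/2) ≈ -0.917482, sin(θ/2) ≈ 0.397777.
With a = amp(|10⟩) = (0.002811 - 0.004729i) and b = amp(|11⟩) = (-0.09963 + 0.1676i):
new amp(|10⟩) = (-0.917482)·a + (-0.397777i)·b = (0.06409 + 0.04397i)
new amp(|11⟩) = (-0.397777i)·a + (-0.917482)·b = (0.08953 - 0.1549i)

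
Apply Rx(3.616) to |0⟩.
-0.235|0⟩ - 0.972i|1⟩

Rx(3.616) = [[cos(θ/2), −i·sin(θ/2)], [−i·sin(θ/2), cos(θ/2)]]; θ = 3.616, cos(θ/2) ≈ -0.234986, sin(θ/2) ≈ 0.971999.
With a = amp(|0⟩) = 1 and b = amp(|1⟩) = 0:
new amp(|0⟩) = (-0.234986)·a + (-0.971999i)·b = -0.235
new amp(|1⟩) = (-0.971999i)·a + (-0.234986)·b = -0.972i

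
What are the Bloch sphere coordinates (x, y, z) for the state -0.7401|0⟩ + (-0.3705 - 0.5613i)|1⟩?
(0.5484, 0.8308, 0.09542)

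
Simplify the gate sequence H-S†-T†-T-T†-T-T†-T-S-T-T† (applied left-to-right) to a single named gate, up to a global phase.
H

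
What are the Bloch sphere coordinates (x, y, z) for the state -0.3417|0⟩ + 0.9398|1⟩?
(-0.6423, 0, -0.7665)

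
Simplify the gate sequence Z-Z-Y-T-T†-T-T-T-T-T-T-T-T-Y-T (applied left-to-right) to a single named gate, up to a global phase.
T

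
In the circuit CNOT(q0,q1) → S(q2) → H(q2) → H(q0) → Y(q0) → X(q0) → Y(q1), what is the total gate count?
7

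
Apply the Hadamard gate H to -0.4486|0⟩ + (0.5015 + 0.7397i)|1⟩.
(0.03741 + 0.523i)|0⟩ + (-0.6718 - 0.523i)|1⟩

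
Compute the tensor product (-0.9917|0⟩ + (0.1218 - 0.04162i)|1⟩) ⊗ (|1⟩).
-0.9917|01⟩ + (0.1218 - 0.04162i)|11⟩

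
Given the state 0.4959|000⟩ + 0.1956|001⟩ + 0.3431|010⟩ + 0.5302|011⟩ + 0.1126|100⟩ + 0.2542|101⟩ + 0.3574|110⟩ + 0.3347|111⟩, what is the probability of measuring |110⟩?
0.1277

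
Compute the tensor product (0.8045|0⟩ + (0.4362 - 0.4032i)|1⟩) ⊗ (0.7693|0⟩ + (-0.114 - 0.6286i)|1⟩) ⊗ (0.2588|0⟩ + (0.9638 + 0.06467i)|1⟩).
0.1602|000⟩ + (0.5965 + 0.04002i)|001⟩ + (-0.02374 - 0.1309i)|010⟩ + (-0.05569 - 0.4933i)|011⟩ + (0.08685 - 0.08028i)|100⟩ + (0.3435 - 0.2773i)|101⟩ + (-0.07846 - 0.05907i)|110⟩ + (-0.2774 - 0.2396i)|111⟩

amp(|b₁b₂…⟩) = product of the factor amplitudes for bits b₁, b₂, …; only kets whose every factor amplitude is nonzero survive.
|000⟩: (0.8045)(0.7693)(0.2588) = 0.1602
|001⟩: (0.8045)(0.7693)(0.9638 + 0.06467i) = (0.5965 + 0.04002i)
|010⟩: (0.8045)(-0.114 - 0.6286i)(0.2588) = (-0.02374 - 0.1309i)
|011⟩: (0.8045)(-0.114 - 0.6286i)(0.9638 + 0.06467i) = (-0.05569 - 0.4933i)
|100⟩: (0.4362 - 0.4032i)(0.7693)(0.2588) = (0.08685 - 0.08028i)
|101⟩: (0.4362 - 0.4032i)(0.7693)(0.9638 + 0.06467i) = (0.3435 - 0.2773i)
|110⟩: (0.4362 - 0.4032i)(-0.114 - 0.6286i)(0.2588) = (-0.07846 - 0.05907i)
|111⟩: (0.4362 - 0.4032i)(-0.114 - 0.6286i)(0.9638 + 0.06467i) = (-0.2774 - 0.2396i)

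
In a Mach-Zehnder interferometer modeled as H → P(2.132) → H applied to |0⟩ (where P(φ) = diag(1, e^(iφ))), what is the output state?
(0.2339 + 0.4233i)|0⟩ + (0.7661 - 0.4233i)|1⟩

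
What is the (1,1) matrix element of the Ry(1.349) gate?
0.781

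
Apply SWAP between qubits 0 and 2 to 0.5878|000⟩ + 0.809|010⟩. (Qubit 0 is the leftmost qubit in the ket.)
0.5878|000⟩ + 0.809|010⟩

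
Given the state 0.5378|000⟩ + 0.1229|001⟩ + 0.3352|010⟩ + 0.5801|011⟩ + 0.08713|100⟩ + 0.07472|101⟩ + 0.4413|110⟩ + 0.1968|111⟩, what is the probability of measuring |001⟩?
0.0151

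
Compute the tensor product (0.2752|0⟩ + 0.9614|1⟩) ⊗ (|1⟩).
0.2752|01⟩ + 0.9614|11⟩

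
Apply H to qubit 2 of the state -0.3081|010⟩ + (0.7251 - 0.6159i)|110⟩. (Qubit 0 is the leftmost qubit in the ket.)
-0.2179|010⟩ - 0.2179|011⟩ + (0.5127 - 0.4355i)|110⟩ + (0.5127 - 0.4355i)|111⟩

H on qubit 2 mixes each pair of kets that differ only in qubit 2: amplitudes (a, b) of (|…0…⟩, |…1…⟩) become ((a + b)/√2, (a − b)/√2). Kets absent from the input have amplitude 0.
(|010⟩, |011⟩): (a, b) = (-0.3081, 0) → (-0.2179, -0.2179)
(|110⟩, |111⟩): (a, b) = ((0.7251 - 0.6159i), 0) → ((0.5127 - 0.4355i), (0.5127 - 0.4355i))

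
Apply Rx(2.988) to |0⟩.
0.07672|0⟩ - 0.9971i|1⟩

Rx(2.988) = [[cos(θ/2), −i·sin(θ/2)], [−i·sin(θ/2), cos(θ/2)]]; θ = 2.988, cos(θ/2) ≈ 0.0767209, sin(θ/2) ≈ 0.997053.
With a = amp(|0⟩) = 1 and b = amp(|1⟩) = 0:
new amp(|0⟩) = (0.0767209)·a + (-0.997053i)·b = 0.07672
new amp(|1⟩) = (-0.997053i)·a + (0.0767209)·b = -0.9971i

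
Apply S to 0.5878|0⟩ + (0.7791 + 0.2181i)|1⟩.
0.5878|0⟩ + (-0.2181 + 0.7791i)|1⟩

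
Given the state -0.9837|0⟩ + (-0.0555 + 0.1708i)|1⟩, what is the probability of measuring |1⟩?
0.03225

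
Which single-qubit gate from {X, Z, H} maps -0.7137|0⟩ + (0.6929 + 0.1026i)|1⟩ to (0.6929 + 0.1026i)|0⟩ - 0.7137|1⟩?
X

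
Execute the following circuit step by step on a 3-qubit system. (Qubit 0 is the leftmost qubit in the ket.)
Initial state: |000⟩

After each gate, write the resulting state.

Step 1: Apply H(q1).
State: 1/√2|000⟩ + 1/√2|010⟩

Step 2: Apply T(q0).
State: 1/√2|000⟩ + 1/√2|010⟩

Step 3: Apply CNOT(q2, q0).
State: 1/√2|000⟩ + 1/√2|010⟩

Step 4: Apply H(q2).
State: 1/2|000⟩ + 1/2|001⟩ + 1/2|010⟩ + 1/2|011⟩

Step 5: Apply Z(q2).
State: 1/2|000⟩ - 1/2|001⟩ + 1/2|010⟩ - 1/2|011⟩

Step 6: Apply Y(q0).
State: (1/2)i|100⟩ - (1/2)i|101⟩ + (1/2)i|110⟩ - (1/2)i|111⟩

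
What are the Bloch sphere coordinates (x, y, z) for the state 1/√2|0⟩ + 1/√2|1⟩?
(1, 0, 0)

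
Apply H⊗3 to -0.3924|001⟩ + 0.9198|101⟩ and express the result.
0.1865|000⟩ - 0.1865|001⟩ + 0.1865|010⟩ - 0.1865|011⟩ - 0.4639|100⟩ + 0.4639|101⟩ - 0.4639|110⟩ + 0.4639|111⟩

H⊗3 gives amp(|y⟩) = (1/2√2) Σ_x (−1)^(x·y) amp(|x⟩), where x·y is the number of positions in which both x and y have a 1.
|000⟩: (-0.3924 + 0.9198)/(2√2) = 0.1865
|001⟩: (0.3924 - 0.9198)/(2√2) = -0.1865
|010⟩: (-0.3924 + 0.9198)/(2√2) = 0.1865
|011⟩: (0.3924 - 0.9198)/(2√2) = -0.1865
|100⟩: (-0.3924 - 0.9198)/(2√2) = -0.4639
|101⟩: (0.3924 + 0.9198)/(2√2) = 0.4639
|110⟩: (-0.3924 - 0.9198)/(2√2) = -0.4639
|111⟩: (0.3924 + 0.9198)/(2√2) = 0.4639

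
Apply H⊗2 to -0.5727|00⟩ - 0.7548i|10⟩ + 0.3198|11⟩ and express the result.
(-0.1265 - 0.3774i)|00⟩ + (-0.4463 - 0.3774i)|01⟩ + (-0.4463 + 0.3774i)|10⟩ + (-0.1265 + 0.3774i)|11⟩

H⊗2 gives amp(|y⟩) = (1/2) Σ_x (−1)^(x·y) amp(|x⟩), where x·y is the number of positions in which both x and y have a 1.
|00⟩: (-0.5727 - 0.7548i + 0.3198)/2 = (-0.1265 - 0.3774i)
|01⟩: (-0.5727 - 0.7548i - 0.3198)/2 = (-0.4463 - 0.3774i)
|10⟩: (-0.5727 + 0.7548i - 0.3198)/2 = (-0.4463 + 0.3774i)
|11⟩: (-0.5727 + 0.7548i + 0.3198)/2 = (-0.1265 + 0.3774i)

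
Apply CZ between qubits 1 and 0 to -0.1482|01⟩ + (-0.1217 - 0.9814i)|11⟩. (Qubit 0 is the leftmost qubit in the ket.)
-0.1482|01⟩ + (0.1217 + 0.9814i)|11⟩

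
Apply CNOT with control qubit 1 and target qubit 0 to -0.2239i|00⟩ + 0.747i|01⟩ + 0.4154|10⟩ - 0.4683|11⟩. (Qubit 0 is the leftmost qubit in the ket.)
-0.2239i|00⟩ - 0.4683|01⟩ + 0.4154|10⟩ + 0.747i|11⟩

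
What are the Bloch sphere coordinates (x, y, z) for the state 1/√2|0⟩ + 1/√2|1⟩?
(1, 0, 0)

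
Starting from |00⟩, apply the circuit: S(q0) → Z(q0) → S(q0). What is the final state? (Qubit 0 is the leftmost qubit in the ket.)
|00⟩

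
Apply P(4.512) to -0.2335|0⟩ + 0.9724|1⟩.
-0.2335|0⟩ + (-0.1936 - 0.9529i)|1⟩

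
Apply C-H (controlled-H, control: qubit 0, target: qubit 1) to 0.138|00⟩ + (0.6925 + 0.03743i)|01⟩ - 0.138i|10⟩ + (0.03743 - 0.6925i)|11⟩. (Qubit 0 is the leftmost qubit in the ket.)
0.138|00⟩ + (0.6925 + 0.03743i)|01⟩ + (0.02647 - 0.5873i)|10⟩ + (-0.02647 + 0.3921i)|11⟩

C-H leaves the control-|0⟩ kets |00⟩, |01⟩ unchanged and applies H to qubit 1 on the control-|1⟩ pair (|10⟩, |11⟩).
H = [[1/√2, 1/√2], [1/√2, -1/√2]].
With a = amp(|10⟩) = -0.138i and b = amp(|11⟩) = (0.03743 - 0.6925i):
new amp(|10⟩) = (1/√2)·a + (1/√2)·b = (0.02647 - 0.5873i)
new amp(|11⟩) = (1/√2)·a + (-1/√2)·b = (-0.02647 + 0.3921i)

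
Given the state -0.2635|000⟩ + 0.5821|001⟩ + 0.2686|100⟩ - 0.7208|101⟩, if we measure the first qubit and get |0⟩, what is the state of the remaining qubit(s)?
-0.4124|00⟩ + 0.911|01⟩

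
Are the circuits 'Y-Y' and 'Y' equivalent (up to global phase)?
No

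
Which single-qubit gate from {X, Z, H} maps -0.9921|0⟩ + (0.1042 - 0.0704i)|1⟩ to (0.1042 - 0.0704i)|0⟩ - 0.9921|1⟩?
X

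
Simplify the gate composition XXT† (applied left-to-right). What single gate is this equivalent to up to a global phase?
T†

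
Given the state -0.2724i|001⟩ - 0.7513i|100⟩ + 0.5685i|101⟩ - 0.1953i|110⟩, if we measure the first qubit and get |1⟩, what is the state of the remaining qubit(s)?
-0.7808i|00⟩ + 0.5908i|01⟩ - 0.203i|10⟩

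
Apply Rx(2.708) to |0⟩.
0.2151|0⟩ - 0.9766i|1⟩

Rx(2.708) = [[cos(θ/2), −i·sin(θ/2)], [−i·sin(θ/2), cos(θ/2)]]; θ = 2.708, cos(θ/2) ≈ 0.215102, sin(θ/2) ≈ 0.976592.
With a = amp(|0⟩) = 1 and b = amp(|1⟩) = 0:
new amp(|0⟩) = (0.215102)·a + (-0.976592i)·b = 0.2151
new amp(|1⟩) = (-0.976592i)·a + (0.215102)·b = -0.9766i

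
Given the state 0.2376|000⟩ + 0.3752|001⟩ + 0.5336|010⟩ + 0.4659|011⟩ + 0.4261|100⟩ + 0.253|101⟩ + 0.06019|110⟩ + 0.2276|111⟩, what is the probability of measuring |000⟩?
0.05645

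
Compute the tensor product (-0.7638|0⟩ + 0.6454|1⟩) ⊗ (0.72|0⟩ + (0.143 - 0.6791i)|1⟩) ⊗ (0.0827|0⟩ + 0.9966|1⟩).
-0.04548|000⟩ - 0.5481|001⟩ + (-0.009033 + 0.0429i)|010⟩ + (-0.1089 + 0.5169i)|011⟩ + 0.03843|100⟩ + 0.4631|101⟩ + (0.007633 - 0.03625i)|110⟩ + (0.09198 - 0.4368i)|111⟩

amp(|b₁b₂…⟩) = product of the factor amplitudes for bits b₁, b₂, …; only kets whose every factor amplitude is nonzero survive.
|000⟩: (-0.7638)(0.72)(0.0827) = -0.04548
|001⟩: (-0.7638)(0.72)(0.9966) = -0.5481
|010⟩: (-0.7638)(0.143 - 0.6791i)(0.0827) = (-0.009033 + 0.0429i)
|011⟩: (-0.7638)(0.143 - 0.6791i)(0.9966) = (-0.1089 + 0.5169i)
|100⟩: (0.6454)(0.72)(0.0827) = 0.03843
|101⟩: (0.6454)(0.72)(0.9966) = 0.4631
|110⟩: (0.6454)(0.143 - 0.6791i)(0.0827) = (0.007633 - 0.03625i)
|111⟩: (0.6454)(0.143 - 0.6791i)(0.9966) = (0.09198 - 0.4368i)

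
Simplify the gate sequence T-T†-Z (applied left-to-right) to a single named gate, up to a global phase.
Z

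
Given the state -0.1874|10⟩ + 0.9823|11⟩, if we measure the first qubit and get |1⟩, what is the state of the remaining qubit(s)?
-0.1874|0⟩ + 0.9823|1⟩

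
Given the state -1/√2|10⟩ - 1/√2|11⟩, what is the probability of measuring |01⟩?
0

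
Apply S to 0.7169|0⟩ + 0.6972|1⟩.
0.7169|0⟩ + 0.6972i|1⟩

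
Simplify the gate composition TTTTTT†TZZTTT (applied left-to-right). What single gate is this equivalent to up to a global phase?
I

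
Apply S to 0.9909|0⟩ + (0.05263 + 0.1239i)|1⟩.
0.9909|0⟩ + (-0.1239 + 0.05263i)|1⟩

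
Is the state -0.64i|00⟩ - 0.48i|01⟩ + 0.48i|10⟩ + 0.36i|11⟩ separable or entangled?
Separable

Writing the state as a|00⟩ + b|01⟩ + c|10⟩ + d|11⟩, it is a product state iff ad − bc = 0.
Here (a, b, c, d) = (-0.64i, -0.48i, 0.48i, 0.36i): ad − bc = (-0.64i)(0.36i) − (-0.48i)(0.48i) = 0, so the state is separable.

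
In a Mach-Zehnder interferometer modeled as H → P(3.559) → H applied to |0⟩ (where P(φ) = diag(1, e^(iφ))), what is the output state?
(0.04293 - 0.2027i)|0⟩ + (0.9571 + 0.2027i)|1⟩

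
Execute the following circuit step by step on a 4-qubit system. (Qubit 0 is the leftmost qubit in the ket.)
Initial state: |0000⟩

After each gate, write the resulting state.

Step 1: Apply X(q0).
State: |1000⟩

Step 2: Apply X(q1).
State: |1100⟩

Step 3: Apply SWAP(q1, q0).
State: |1100⟩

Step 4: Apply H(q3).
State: 1/√2|1100⟩ + 1/√2|1101⟩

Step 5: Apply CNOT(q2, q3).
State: 1/√2|1100⟩ + 1/√2|1101⟩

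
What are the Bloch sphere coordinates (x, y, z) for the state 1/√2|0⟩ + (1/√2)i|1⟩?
(0, 1, 0)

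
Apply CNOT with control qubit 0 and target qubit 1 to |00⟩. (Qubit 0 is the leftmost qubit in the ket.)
|00⟩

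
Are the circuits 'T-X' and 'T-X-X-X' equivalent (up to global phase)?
Yes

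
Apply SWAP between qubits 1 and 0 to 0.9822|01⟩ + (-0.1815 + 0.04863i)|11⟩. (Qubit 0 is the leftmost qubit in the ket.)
0.9822|10⟩ + (-0.1815 + 0.04863i)|11⟩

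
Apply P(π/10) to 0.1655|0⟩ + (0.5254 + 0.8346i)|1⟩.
0.1655|0⟩ + (0.2418 + 0.9561i)|1⟩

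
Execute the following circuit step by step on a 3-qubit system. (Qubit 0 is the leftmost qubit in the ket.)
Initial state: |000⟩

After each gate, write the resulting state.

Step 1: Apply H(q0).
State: 1/√2|000⟩ + 1/√2|100⟩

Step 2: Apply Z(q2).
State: 1/√2|000⟩ + 1/√2|100⟩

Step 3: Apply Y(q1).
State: (1/√2)i|010⟩ + (1/√2)i|110⟩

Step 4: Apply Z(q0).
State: (1/√2)i|010⟩ - (1/√2)i|110⟩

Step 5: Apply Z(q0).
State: (1/√2)i|010⟩ + (1/√2)i|110⟩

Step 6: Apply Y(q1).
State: 1/√2|000⟩ + 1/√2|100⟩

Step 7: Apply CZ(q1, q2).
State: 1/√2|000⟩ + 1/√2|100⟩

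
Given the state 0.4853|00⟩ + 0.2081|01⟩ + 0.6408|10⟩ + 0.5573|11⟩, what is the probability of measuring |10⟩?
0.4106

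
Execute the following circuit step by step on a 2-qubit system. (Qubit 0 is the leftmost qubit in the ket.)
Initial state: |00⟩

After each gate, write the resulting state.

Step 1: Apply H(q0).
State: 1/√2|00⟩ + 1/√2|10⟩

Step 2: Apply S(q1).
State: 1/√2|00⟩ + 1/√2|10⟩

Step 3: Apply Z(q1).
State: 1/√2|00⟩ + 1/√2|10⟩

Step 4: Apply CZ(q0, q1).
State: 1/√2|00⟩ + 1/√2|10⟩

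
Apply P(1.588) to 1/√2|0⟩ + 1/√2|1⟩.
1/√2|0⟩ + (-0.01216 + 0.707i)|1⟩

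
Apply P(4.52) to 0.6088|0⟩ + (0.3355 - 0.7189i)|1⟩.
0.6088|0⟩ + (-0.7698 - 0.1919i)|1⟩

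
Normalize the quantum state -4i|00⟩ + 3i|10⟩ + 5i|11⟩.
-0.5657i|00⟩ + 0.4243i|10⟩ + (1/√2)i|11⟩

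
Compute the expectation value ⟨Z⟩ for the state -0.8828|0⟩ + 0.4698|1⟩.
0.5586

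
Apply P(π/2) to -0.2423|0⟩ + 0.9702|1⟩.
-0.2423|0⟩ + 0.9702i|1⟩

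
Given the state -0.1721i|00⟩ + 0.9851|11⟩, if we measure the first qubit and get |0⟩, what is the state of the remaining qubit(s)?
-i|0⟩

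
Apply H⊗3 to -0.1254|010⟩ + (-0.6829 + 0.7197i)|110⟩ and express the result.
(-0.2858 + 0.2545i)|000⟩ + (-0.2858 + 0.2545i)|001⟩ + (0.2858 - 0.2545i)|010⟩ + (0.2858 - 0.2545i)|011⟩ + (0.1971 - 0.2545i)|100⟩ + (0.1971 - 0.2545i)|101⟩ + (-0.1971 + 0.2545i)|110⟩ + (-0.1971 + 0.2545i)|111⟩

H⊗3 gives amp(|y⟩) = (1/2√2) Σ_x (−1)^(x·y) amp(|x⟩), where x·y is the number of positions in which both x and y have a 1.
|000⟩: (-0.1254 + (-0.6829 + 0.7197i))/(2√2) = (-0.2858 + 0.2545i)
|001⟩: (-0.1254 + (-0.6829 + 0.7197i))/(2√2) = (-0.2858 + 0.2545i)
|010⟩: (0.1254 - (-0.6829 + 0.7197i))/(2√2) = (0.2858 - 0.2545i)
|011⟩: (0.1254 - (-0.6829 + 0.7197i))/(2√2) = (0.2858 - 0.2545i)
|100⟩: (-0.1254 - (-0.6829 + 0.7197i))/(2√2) = (0.1971 - 0.2545i)
|101⟩: (-0.1254 - (-0.6829 + 0.7197i))/(2√2) = (0.1971 - 0.2545i)
|110⟩: (0.1254 + (-0.6829 + 0.7197i))/(2√2) = (-0.1971 + 0.2545i)
|111⟩: (0.1254 + (-0.6829 + 0.7197i))/(2√2) = (-0.1971 + 0.2545i)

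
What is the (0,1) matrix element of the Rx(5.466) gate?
-0.3973i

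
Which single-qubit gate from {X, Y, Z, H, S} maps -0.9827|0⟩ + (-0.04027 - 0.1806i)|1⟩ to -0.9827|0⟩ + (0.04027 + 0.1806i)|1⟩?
Z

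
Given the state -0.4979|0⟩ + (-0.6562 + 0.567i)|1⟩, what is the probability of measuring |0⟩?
0.2479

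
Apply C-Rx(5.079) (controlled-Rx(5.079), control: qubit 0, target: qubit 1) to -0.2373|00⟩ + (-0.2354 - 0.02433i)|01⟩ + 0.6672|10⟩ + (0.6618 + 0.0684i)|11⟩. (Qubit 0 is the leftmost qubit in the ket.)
-0.2373|00⟩ + (-0.2354 - 0.02433i)|01⟩ + (-0.5111 - 0.3748i)|10⟩ + (-0.5454 - 0.4343i)|11⟩

C-Rx(5.079) leaves the control-|0⟩ kets |00⟩, |01⟩ unchanged and applies Rx(5.079) to qubit 1 on the control-|1⟩ pair (|10⟩, |11⟩).
Rx(5.079) = [[cos(θ/2), −i·sin(θ/2)], [−i·sin(θ/2), cos(θ/2)]]; θ = 5.079, cos(θ/2) ≈ -0.824152, sin(θ/2) ≈ 0.566368.
With a = amp(|10⟩) = 0.6672 and b = amp(|11⟩) = (0.6618 + 0.0684i):
new amp(|10⟩) = (-0.824152)·a + (-0.566368i)·b = (-0.5111 - 0.3748i)
new amp(|11⟩) = (-0.566368i)·a + (-0.824152)·b = (-0.5454 - 0.4343i)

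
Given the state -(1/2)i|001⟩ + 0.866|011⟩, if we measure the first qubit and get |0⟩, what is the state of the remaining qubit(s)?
-0.5i|01⟩ + 0.866|11⟩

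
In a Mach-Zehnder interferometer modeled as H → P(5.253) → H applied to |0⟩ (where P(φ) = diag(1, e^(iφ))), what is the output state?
(0.7573 - 0.4287i)|0⟩ + (0.2427 + 0.4287i)|1⟩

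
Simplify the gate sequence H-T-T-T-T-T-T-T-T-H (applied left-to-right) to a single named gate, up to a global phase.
I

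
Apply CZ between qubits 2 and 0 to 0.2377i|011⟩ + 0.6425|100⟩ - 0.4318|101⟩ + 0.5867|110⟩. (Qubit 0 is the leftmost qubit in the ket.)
0.2377i|011⟩ + 0.6425|100⟩ + 0.4318|101⟩ + 0.5867|110⟩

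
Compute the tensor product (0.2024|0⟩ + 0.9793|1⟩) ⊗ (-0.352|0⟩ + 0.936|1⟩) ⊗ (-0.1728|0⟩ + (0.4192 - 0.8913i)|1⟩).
0.01231|000⟩ + (-0.02987 + 0.0635i)|001⟩ - 0.03274|010⟩ + (0.07942 - 0.1689i)|011⟩ + 0.05957|100⟩ + (-0.1445 + 0.3072i)|101⟩ - 0.1584|110⟩ + (0.3842 - 0.817i)|111⟩

amp(|b₁b₂…⟩) = product of the factor amplitudes for bits b₁, b₂, …; only kets whose every factor amplitude is nonzero survive.
|000⟩: (0.2024)(-0.352)(-0.1728) = 0.01231
|001⟩: (0.2024)(-0.352)(0.4192 - 0.8913i) = (-0.02987 + 0.0635i)
|010⟩: (0.2024)(0.936)(-0.1728) = -0.03274
|011⟩: (0.2024)(0.936)(0.4192 - 0.8913i) = (0.07942 - 0.1689i)
|100⟩: (0.9793)(-0.352)(-0.1728) = 0.05957
|101⟩: (0.9793)(-0.352)(0.4192 - 0.8913i) = (-0.1445 + 0.3072i)
|110⟩: (0.9793)(0.936)(-0.1728) = -0.1584
|111⟩: (0.9793)(0.936)(0.4192 - 0.8913i) = (0.3842 - 0.817i)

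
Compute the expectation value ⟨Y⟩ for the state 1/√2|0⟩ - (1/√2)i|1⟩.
-1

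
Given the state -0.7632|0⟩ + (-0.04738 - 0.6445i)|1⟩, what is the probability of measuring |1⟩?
0.4176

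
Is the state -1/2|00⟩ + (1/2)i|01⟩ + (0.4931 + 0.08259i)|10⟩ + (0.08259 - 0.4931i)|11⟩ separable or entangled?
Separable

Writing the state as a|00⟩ + b|01⟩ + c|10⟩ + d|11⟩, it is a product state iff ad − bc = 0.
Here (a, b, c, d) = (-1/2, (1/2)i, (0.4931 + 0.08259i), (0.08259 - 0.4931i)): ad − bc = (-1/2)(0.08259 - 0.4931i) − ((1/2)i)(0.4931 + 0.08259i) = 0, so the state is separable.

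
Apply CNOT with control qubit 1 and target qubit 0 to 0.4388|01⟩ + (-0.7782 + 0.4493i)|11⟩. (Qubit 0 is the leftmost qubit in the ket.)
(-0.7782 + 0.4493i)|01⟩ + 0.4388|11⟩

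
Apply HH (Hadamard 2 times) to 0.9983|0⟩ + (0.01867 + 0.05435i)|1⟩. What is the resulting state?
0.9983|0⟩ + (0.01867 + 0.05435i)|1⟩

H² = I, so an even number of Hadamards cancels: H^2 = I and the state is unchanged.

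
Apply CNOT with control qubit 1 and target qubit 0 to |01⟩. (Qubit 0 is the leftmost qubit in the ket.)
|11⟩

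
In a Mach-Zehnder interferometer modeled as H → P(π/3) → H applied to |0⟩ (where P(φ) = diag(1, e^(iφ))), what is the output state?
(0.75 + 0.433i)|0⟩ + (0.25 - 0.433i)|1⟩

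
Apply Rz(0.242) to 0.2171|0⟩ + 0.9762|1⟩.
(0.2155 - 0.02621i)|0⟩ + (0.9691 + 0.1178i)|1⟩

Rz(0.242) = [[e^(−iθ/2), 0], [0, e^(iθ/2)]] with e^(±iθ/2) = cos(θ/2) ± i·sin(θ/2); θ = 0.242, cos(θ/2) ≈ 0.992688, sin(θ/2) ≈ 0.120705.
With a = amp(|0⟩) = 0.2171 and b = amp(|1⟩) = 0.9762:
new amp(|0⟩) = (0.992688 - 0.120705i)·a = (0.2155 - 0.02621i)
new amp(|1⟩) = (0.992688 + 0.120705i)·b = (0.9691 + 0.1178i)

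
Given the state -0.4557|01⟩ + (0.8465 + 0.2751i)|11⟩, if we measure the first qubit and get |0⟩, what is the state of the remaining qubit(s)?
-|1⟩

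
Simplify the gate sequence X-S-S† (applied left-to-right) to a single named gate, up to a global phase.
X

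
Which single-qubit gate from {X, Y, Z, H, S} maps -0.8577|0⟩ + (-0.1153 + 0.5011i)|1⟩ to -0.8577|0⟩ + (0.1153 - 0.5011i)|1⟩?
Z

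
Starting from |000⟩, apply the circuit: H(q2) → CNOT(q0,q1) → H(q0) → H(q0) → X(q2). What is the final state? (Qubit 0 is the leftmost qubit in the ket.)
1/√2|000⟩ + 1/√2|001⟩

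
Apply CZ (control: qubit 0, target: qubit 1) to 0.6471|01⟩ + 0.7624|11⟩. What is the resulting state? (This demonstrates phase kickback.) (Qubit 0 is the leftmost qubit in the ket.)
0.6471|01⟩ - 0.7624|11⟩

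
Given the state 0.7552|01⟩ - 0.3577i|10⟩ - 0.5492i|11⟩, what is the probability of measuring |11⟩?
0.3016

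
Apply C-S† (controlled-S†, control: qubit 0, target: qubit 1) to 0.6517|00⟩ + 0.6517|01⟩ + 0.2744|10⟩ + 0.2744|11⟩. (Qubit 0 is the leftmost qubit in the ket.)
0.6517|00⟩ + 0.6517|01⟩ + 0.2744|10⟩ - 0.2744i|11⟩

C-S† leaves the control-|0⟩ kets |00⟩, |01⟩ unchanged and applies S† to qubit 1 on the control-|1⟩ pair (|10⟩, |11⟩).
S† = [[1, 0], [0, -i]].
With a = amp(|10⟩) = 0.2744 and b = amp(|11⟩) = 0.2744:
new amp(|10⟩) = (1)·a = 0.2744
new amp(|11⟩) = (-i)·b = -0.2744i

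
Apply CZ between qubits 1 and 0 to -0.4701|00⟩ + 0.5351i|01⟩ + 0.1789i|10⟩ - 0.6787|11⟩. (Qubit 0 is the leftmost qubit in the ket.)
-0.4701|00⟩ + 0.5351i|01⟩ + 0.1789i|10⟩ + 0.6787|11⟩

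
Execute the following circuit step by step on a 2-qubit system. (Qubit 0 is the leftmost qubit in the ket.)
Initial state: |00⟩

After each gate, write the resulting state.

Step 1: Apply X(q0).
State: |10⟩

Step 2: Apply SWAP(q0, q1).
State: |01⟩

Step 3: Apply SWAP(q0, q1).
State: |10⟩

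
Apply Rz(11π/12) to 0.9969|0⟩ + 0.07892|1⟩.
(0.1301 - 0.9884i)|0⟩ + (0.0103 + 0.07824i)|1⟩

Rz(11π/12) = [[e^(−iθ/2), 0], [0, e^(iθ/2)]] with e^(±iθ/2) = cos(θ/2) ± i·sin(θ/2); θ = 11π/12, cos(θ/2) ≈ 0.130526, sin(θ/2) ≈ 0.991445.
With a = amp(|0⟩) = 0.9969 and b = amp(|1⟩) = 0.07892:
new amp(|0⟩) = (0.130526 - 0.991445i)·a = (0.1301 - 0.9884i)
new amp(|1⟩) = (0.130526 + 0.991445i)·b = (0.0103 + 0.07824i)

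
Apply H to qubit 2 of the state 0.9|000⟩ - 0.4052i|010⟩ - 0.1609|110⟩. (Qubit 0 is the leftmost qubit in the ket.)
0.6364|000⟩ + 0.6364|001⟩ - 0.2865i|010⟩ - 0.2865i|011⟩ - 0.1138|110⟩ - 0.1138|111⟩

H on qubit 2 mixes each pair of kets that differ only in qubit 2: amplitudes (a, b) of (|…0…⟩, |…1…⟩) become ((a + b)/√2, (a − b)/√2). Kets absent from the input have amplitude 0.
(|000⟩, |001⟩): (a, b) = (0.9, 0) → (0.6364, 0.6364)
(|010⟩, |011⟩): (a, b) = (-0.4052i, 0) → (-0.2865i, -0.2865i)
(|110⟩, |111⟩): (a, b) = (-0.1609, 0) → (-0.1138, -0.1138)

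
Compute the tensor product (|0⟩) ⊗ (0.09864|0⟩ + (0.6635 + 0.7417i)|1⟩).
0.09864|00⟩ + (0.6635 + 0.7417i)|01⟩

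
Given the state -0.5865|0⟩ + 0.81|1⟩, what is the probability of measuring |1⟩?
0.6561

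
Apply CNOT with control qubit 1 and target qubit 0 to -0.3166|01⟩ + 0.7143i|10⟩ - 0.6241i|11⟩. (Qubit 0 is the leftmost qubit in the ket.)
-0.6241i|01⟩ + 0.7143i|10⟩ - 0.3166|11⟩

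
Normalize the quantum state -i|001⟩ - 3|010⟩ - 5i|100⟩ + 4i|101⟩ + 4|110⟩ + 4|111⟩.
-0.1098i|001⟩ - 0.3293|010⟩ - 0.5488i|100⟩ + 0.4391i|101⟩ + 0.4391|110⟩ + 0.4391|111⟩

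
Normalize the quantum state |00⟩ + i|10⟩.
1/√2|00⟩ + (1/√2)i|10⟩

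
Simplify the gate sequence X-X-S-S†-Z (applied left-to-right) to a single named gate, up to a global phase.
Z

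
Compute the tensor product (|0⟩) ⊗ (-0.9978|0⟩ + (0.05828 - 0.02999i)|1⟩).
-0.9978|00⟩ + (0.05828 - 0.02999i)|01⟩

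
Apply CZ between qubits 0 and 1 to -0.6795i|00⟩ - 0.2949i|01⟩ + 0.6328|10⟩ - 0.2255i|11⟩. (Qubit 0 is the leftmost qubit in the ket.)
-0.6795i|00⟩ - 0.2949i|01⟩ + 0.6328|10⟩ + 0.2255i|11⟩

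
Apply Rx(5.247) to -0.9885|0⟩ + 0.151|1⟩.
(0.8588 - 0.07478i)|0⟩ + (-0.1312 + 0.4895i)|1⟩

Rx(5.247) = [[cos(θ/2), −i·sin(θ/2)], [−i·sin(θ/2), cos(θ/2)]]; θ = 5.247, cos(θ/2) ≈ -0.868765, sin(θ/2) ≈ 0.495224.
With a = amp(|0⟩) = -0.9885 and b = amp(|1⟩) = 0.151:
new amp(|0⟩) = (-0.868765)·a + (-0.495224i)·b = (0.8588 - 0.07478i)
new amp(|1⟩) = (-0.495224i)·a + (-0.868765)·b = (-0.1312 + 0.4895i)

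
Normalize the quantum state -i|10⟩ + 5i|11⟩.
-0.1961i|10⟩ + 0.9806i|11⟩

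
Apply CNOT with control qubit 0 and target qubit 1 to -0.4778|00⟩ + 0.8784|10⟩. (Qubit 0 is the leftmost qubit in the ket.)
-0.4778|00⟩ + 0.8784|11⟩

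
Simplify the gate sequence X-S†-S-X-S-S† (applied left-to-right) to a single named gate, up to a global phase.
I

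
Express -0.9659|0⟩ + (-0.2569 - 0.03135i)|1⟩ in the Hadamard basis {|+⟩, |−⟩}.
(-0.8647 - 0.02217i)|+⟩ + (-0.5013 + 0.02217i)|−⟩

With |ψ⟩ = α|0⟩ + β|1⟩, the Hadamard-basis coefficients are ⟨+|ψ⟩ = (α + β)/√2 and ⟨−|ψ⟩ = (α − β)/√2.
Here α = -0.9659, β = (-0.2569 - 0.03135i): (α + β)/√2 = (-0.8647 - 0.02217i), (α − β)/√2 = (-0.5013 + 0.02217i).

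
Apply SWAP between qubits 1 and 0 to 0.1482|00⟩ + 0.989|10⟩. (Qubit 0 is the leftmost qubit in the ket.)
0.1482|00⟩ + 0.989|01⟩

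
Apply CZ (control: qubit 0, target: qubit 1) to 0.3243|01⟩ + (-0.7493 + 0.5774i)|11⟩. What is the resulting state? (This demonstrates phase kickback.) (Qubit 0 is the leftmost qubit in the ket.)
0.3243|01⟩ + (0.7493 - 0.5774i)|11⟩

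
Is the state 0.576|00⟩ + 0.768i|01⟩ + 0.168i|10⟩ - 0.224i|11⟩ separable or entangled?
Entangled

Writing the state as a|00⟩ + b|01⟩ + c|10⟩ + d|11⟩, it is a product state iff ad − bc = 0.
Here (a, b, c, d) = (0.576, 0.768i, 0.168i, -0.224i): ad − bc = (0.576)(-0.224i) − (0.768i)(0.168i) = (0.129 - 0.129i) ≠ 0, so the state is entangled.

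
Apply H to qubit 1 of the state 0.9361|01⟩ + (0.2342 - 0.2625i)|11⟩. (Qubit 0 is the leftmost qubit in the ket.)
0.6619|00⟩ - 0.6619|01⟩ + (0.1656 - 0.1856i)|10⟩ + (-0.1656 + 0.1856i)|11⟩

H on qubit 1 mixes each pair of kets that differ only in qubit 1: amplitudes (a, b) of (|…0…⟩, |…1…⟩) become ((a + b)/√2, (a − b)/√2). Kets absent from the input have amplitude 0.
(|00⟩, |01⟩): (a, b) = (0, 0.9361) → (0.6619, -0.6619)
(|10⟩, |11⟩): (a, b) = (0, (0.2342 - 0.2625i)) → ((0.1656 - 0.1856i), (-0.1656 + 0.1856i))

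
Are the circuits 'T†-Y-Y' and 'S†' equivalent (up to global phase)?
No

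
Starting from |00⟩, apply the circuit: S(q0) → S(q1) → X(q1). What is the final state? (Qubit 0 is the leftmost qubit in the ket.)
|01⟩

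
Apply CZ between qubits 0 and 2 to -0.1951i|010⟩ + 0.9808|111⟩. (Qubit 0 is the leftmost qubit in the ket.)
-0.1951i|010⟩ - 0.9808|111⟩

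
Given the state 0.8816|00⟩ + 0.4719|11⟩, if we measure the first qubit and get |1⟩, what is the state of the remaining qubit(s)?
|1⟩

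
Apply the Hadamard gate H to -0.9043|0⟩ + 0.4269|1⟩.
-0.3376|0⟩ - 0.9413|1⟩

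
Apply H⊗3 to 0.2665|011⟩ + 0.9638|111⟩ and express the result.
0.435|000⟩ - 0.435|001⟩ - 0.435|010⟩ + 0.435|011⟩ - 0.2465|100⟩ + 0.2465|101⟩ + 0.2465|110⟩ - 0.2465|111⟩

H⊗3 gives amp(|y⟩) = (1/2√2) Σ_x (−1)^(x·y) amp(|x⟩), where x·y is the number of positions in which both x and y have a 1.
|000⟩: (0.2665 + 0.9638)/(2√2) = 0.435
|001⟩: (-0.2665 - 0.9638)/(2√2) = -0.435
|010⟩: (-0.2665 - 0.9638)/(2√2) = -0.435
|011⟩: (0.2665 + 0.9638)/(2√2) = 0.435
|100⟩: (0.2665 - 0.9638)/(2√2) = -0.2465
|101⟩: (-0.2665 + 0.9638)/(2√2) = 0.2465
|110⟩: (-0.2665 + 0.9638)/(2√2) = 0.2465
|111⟩: (0.2665 - 0.9638)/(2√2) = -0.2465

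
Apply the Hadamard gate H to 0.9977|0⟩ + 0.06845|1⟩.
0.7539|0⟩ + 0.6571|1⟩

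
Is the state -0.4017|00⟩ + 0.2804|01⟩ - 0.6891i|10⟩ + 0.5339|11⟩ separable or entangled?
Entangled

Writing the state as a|00⟩ + b|01⟩ + c|10⟩ + d|11⟩, it is a product state iff ad − bc = 0.
Here (a, b, c, d) = (-0.4017, 0.2804, -0.6891i, 0.5339): ad − bc = (-0.4017)(0.5339) − (0.2804)(-0.6891i) = (-0.2145 + 0.1932i) ≠ 0, so the state is entangled.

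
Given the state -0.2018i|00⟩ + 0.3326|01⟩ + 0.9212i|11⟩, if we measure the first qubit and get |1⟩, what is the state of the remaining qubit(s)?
i|1⟩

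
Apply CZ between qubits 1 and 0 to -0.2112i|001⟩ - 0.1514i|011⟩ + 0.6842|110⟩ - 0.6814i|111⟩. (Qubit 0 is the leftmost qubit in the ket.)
-0.2112i|001⟩ - 0.1514i|011⟩ - 0.6842|110⟩ + 0.6814i|111⟩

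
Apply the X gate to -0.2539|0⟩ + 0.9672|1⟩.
0.9672|0⟩ - 0.2539|1⟩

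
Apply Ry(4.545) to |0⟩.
-0.6455|0⟩ + 0.7637|1⟩

Ry(4.545) = [[cos(θ/2), −sin(θ/2)], [sin(θ/2), cos(θ/2)]]; θ = 4.545, cos(θ/2) ≈ -0.64552, sin(θ/2) ≈ 0.763744.
With a = amp(|0⟩) = 1 and b = amp(|1⟩) = 0:
new amp(|0⟩) = (-0.64552)·a + (-0.763744)·b = -0.6455
new amp(|1⟩) = (0.763744)·a + (-0.64552)·b = 0.7637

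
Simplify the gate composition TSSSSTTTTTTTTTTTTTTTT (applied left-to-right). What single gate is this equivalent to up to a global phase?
T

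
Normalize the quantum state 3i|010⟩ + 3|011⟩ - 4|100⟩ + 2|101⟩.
0.4867i|010⟩ + 0.4867|011⟩ - 0.6489|100⟩ + 0.3244|101⟩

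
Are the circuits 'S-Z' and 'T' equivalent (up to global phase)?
No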